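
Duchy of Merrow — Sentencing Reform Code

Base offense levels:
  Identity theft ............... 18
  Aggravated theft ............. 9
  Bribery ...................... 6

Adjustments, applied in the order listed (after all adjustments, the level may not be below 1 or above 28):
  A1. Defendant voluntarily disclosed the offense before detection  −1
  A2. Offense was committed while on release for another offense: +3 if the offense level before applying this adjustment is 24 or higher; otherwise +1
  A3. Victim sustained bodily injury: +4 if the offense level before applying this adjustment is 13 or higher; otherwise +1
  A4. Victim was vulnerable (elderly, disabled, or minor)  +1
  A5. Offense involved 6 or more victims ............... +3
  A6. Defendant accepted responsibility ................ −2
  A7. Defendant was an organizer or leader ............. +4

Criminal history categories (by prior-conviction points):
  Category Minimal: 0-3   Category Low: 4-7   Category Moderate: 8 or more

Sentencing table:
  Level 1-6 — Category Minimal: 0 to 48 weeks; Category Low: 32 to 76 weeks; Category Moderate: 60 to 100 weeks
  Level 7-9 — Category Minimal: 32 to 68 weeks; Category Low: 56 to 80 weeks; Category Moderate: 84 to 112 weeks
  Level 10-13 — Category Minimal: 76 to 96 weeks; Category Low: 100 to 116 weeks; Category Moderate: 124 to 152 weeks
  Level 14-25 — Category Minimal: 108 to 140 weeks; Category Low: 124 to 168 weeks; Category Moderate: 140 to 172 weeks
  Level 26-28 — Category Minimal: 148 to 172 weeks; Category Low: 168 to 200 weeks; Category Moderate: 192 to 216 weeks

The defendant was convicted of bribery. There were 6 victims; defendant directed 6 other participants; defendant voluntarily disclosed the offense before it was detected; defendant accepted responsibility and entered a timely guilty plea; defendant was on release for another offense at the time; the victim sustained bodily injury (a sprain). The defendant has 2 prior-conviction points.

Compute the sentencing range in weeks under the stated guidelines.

76-96 weeks

Base offense level for bribery: 6.
A1 applies: 6 − 1 = 5.
A2 applies (level before this adjustment is 5 < 24, so +1): 5 + 1 = 6.
A3 applies (level before this adjustment is 6 < 13, so +1): 6 + 1 = 7.
A4 does not apply.
A5 applies: 7 + 3 = 10.
A6 applies: 10 − 2 = 8.
A7 applies: 8 + 4 = 12.
Final offense level: 12.
Criminal history: 2 prior points → Category Minimal (0-3).
Level 12 falls in the 10-13 band.
Grid: Level 10-13 × Category Minimal = 76-96 weeks.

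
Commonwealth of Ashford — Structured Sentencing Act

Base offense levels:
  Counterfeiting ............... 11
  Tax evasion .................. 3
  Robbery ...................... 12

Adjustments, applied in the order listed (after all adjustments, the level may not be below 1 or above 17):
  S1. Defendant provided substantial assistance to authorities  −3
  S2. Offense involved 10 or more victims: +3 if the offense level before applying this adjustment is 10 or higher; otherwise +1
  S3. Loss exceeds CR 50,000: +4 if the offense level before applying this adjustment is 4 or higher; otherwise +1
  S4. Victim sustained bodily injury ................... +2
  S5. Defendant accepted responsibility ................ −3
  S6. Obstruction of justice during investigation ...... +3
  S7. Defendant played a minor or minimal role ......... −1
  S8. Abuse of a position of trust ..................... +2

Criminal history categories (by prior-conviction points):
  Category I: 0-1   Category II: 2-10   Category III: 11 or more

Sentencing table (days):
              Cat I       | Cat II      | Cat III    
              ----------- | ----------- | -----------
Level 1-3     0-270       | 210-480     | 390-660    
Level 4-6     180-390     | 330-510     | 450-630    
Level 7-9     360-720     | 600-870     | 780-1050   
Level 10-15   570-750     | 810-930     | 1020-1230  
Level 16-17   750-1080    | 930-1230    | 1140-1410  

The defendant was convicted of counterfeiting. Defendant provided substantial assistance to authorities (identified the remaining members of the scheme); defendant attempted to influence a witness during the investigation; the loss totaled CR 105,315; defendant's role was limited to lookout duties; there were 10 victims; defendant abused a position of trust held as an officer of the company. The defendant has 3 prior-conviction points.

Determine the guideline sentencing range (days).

Base offense level for counterfeiting: 11.
S1 applies: 11 − 3 = 8.
S2 applies (level before this adjustment is 8 < 10, so +1): 8 + 1 = 9.
S3 applies (level before this adjustment is 9 ≥ 4, so +4): 9 + 4 = 13.
S6 applies: 13 + 3 = 16.
S7 applies: 16 − 1 = 15.
S8 applies: 15 + 2 = 17.
Final offense level: 17.
Criminal history: 3 prior points → Category II (2-10).
Level 17 falls in the 16-17 band.
Grid: Level 16-17 × Category II = 930-1230 days.

930-1230 days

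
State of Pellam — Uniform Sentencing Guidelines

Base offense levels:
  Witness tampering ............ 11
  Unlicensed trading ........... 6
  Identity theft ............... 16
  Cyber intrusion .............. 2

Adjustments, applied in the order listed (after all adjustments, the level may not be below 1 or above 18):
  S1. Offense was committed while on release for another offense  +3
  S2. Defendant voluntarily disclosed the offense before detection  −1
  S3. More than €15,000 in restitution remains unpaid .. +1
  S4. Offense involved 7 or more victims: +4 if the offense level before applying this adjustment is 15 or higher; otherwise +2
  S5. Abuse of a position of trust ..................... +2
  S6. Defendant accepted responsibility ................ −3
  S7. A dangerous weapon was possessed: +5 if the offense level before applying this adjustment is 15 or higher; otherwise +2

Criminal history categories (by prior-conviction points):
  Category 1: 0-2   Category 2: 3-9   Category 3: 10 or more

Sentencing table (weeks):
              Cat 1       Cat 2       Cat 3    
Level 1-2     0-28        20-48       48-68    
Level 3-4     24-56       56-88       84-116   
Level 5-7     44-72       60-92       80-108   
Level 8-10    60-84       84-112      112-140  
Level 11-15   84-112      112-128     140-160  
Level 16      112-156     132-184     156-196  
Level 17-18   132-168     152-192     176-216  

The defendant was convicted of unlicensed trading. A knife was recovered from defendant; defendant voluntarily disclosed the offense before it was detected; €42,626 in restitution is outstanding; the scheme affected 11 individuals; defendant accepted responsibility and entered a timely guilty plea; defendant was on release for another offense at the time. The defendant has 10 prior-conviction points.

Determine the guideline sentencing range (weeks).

Base offense level for unlicensed trading: 6.
S1 applies: 6 + 3 = 9.
S2 applies: 9 − 1 = 8.
S3 applies: 8 + 1 = 9.
S4 applies (level before this adjustment is 9 < 15, so +2): 9 + 2 = 11.
S5 does not apply.
S6 applies: 11 − 3 = 8.
S7 applies (level before this adjustment is 8 < 15, so +2): 8 + 2 = 10.
Final offense level: 10.
Criminal history: 10 prior points → Category 3 (10+).
Level 10 falls in the 8-10 band.
Grid: Level 8-10 × Category 3 = 112-140 weeks.

112-140 weeks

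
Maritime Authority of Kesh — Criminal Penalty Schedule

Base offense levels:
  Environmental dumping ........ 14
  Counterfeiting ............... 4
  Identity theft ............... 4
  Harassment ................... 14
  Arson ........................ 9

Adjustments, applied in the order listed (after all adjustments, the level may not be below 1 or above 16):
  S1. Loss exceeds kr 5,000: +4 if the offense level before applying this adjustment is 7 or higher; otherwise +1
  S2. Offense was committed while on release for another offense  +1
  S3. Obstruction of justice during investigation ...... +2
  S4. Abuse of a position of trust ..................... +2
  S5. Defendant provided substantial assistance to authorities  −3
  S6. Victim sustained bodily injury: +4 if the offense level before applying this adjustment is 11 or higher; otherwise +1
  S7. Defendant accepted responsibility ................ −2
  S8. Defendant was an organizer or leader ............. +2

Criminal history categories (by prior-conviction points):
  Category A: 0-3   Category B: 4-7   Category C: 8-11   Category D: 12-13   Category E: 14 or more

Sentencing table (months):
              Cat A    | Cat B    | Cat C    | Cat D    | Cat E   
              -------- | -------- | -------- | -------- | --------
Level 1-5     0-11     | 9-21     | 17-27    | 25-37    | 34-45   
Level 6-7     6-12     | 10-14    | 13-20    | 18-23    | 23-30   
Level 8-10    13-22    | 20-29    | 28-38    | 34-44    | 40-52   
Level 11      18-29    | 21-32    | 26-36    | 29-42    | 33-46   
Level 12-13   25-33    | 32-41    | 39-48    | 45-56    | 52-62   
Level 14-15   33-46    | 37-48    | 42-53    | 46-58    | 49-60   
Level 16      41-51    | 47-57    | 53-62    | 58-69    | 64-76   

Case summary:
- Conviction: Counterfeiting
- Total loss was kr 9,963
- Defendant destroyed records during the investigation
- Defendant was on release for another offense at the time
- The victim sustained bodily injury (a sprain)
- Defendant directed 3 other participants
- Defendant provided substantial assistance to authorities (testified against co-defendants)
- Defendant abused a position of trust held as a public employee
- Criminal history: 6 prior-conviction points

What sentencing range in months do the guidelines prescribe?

Base offense level for counterfeiting: 4.
S1 applies (level before this adjustment is 4 < 7, so +1): 4 + 1 = 5.
S2 applies: 5 + 1 = 6.
S3 applies: 6 + 2 = 8.
S4 applies: 8 + 2 = 10.
S5 applies: 10 − 3 = 7.
S6 applies (level before this adjustment is 7 < 11, so +1): 7 + 1 = 8.
S8 applies: 8 + 2 = 10.
Final offense level: 10.
Criminal history: 6 prior points → Category B (4-7).
Level 10 falls in the 8-10 band.
Grid: Level 8-10 × Category B = 20-29 months.

20-29 months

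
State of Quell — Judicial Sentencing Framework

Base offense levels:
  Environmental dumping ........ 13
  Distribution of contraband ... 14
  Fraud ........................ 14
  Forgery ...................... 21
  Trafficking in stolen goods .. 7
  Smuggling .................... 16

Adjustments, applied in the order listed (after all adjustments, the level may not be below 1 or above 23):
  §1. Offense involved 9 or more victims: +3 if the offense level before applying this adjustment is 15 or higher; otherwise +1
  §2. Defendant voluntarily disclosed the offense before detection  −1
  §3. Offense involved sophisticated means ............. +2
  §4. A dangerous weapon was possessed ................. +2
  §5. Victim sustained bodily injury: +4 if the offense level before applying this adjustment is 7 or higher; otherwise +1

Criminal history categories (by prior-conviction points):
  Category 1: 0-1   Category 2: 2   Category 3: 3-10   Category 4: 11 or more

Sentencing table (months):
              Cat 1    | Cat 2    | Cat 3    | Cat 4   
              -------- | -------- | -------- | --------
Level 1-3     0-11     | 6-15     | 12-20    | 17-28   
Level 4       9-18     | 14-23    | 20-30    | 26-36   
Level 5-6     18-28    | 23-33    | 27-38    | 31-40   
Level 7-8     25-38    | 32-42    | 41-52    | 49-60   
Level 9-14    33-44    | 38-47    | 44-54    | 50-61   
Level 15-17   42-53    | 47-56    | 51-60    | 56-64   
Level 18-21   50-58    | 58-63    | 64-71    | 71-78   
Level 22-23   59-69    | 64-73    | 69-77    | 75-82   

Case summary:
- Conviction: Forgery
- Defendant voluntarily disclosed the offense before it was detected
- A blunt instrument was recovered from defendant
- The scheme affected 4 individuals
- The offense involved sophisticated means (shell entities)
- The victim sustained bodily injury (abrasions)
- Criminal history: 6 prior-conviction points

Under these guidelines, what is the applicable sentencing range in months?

69-77 months

Base offense level for forgery: 21.
§2 applies: 21 − 1 = 20.
§3 applies: 20 + 2 = 22.
§4 applies: 22 + 2 = 24.
§5 applies (level before this adjustment is 24 ≥ 7, so +4): 24 + 4 = 28.
Level 28 exceeds the maximum of 23; capped at 23.
Final offense level: 23.
Criminal history: 6 prior points → Category 3 (3-10).
Level 23 falls in the 22-23 band.
Grid: Level 22-23 × Category 3 = 69-77 months.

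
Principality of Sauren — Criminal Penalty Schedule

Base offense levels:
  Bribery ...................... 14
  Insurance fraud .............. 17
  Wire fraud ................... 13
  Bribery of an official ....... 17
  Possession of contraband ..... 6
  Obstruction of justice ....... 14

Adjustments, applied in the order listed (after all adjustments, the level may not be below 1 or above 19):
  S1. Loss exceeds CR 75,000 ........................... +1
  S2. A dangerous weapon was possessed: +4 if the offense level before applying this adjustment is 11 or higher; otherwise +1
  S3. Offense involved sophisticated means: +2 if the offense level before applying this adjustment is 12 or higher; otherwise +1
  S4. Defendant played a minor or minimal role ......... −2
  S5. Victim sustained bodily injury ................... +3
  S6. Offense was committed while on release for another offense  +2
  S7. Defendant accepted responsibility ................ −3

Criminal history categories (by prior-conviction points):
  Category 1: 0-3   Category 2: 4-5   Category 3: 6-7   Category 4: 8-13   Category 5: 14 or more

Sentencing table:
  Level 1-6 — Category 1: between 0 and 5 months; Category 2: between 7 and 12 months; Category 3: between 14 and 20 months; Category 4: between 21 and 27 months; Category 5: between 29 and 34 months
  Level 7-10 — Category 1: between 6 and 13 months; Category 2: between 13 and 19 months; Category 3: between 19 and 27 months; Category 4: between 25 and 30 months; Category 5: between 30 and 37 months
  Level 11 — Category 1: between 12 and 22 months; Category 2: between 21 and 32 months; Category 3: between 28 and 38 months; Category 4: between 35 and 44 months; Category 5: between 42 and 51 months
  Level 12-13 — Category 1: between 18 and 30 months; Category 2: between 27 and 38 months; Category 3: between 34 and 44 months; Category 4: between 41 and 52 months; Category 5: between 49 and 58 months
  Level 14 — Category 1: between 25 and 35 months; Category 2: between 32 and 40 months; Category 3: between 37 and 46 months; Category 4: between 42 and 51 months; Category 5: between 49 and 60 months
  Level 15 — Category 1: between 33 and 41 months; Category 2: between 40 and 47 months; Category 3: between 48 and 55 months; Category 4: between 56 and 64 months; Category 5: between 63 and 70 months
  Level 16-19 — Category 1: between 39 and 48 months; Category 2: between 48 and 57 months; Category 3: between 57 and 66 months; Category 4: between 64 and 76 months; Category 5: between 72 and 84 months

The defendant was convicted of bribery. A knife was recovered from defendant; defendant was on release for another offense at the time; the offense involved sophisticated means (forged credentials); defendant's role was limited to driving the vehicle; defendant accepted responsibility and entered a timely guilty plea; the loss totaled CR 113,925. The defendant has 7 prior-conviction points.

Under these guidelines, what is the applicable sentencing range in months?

57-66 months

Base offense level for bribery: 14.
S1 applies: 14 + 1 = 15.
S2 applies (level before this adjustment is 15 ≥ 11, so +4): 15 + 4 = 19.
S3 applies (level before this adjustment is 19 ≥ 12, so +2): 19 + 2 = 21.
S4 applies: 21 − 2 = 19.
S5 does not apply.
S6 applies: 19 + 2 = 21.
S7 applies: 21 − 3 = 18.
Final offense level: 18.
Criminal history: 7 prior points → Category 3 (6-7).
Level 18 falls in the 16-19 band.
Grid: Level 16-19 × Category 3 = 57-66 months.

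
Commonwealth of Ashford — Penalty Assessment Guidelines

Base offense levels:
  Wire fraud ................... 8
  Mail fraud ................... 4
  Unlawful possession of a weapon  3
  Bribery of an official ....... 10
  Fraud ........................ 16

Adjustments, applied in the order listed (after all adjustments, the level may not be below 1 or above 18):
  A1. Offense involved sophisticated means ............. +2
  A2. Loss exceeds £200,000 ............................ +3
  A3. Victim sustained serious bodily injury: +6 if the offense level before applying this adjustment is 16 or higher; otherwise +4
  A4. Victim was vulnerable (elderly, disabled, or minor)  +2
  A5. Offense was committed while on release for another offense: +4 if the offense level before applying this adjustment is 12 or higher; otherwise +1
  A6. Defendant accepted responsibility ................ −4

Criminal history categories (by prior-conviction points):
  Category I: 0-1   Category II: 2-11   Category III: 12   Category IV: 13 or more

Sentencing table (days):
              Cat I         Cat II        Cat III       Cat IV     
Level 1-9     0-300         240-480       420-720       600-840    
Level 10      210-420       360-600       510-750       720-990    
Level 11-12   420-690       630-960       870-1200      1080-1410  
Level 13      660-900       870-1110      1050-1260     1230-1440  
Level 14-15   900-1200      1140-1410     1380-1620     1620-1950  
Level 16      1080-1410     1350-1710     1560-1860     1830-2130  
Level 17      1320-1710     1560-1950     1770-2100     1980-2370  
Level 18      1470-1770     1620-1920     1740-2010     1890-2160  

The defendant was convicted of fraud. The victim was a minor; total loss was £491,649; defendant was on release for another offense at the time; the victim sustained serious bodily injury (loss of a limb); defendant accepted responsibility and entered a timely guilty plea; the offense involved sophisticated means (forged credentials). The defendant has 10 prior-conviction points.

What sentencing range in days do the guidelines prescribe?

1620-1920 days

Base offense level for fraud: 16.
A1 applies: 16 + 2 = 18.
A2 applies: 18 + 3 = 21.
A3 applies (level before this adjustment is 21 ≥ 16, so +6): 21 + 6 = 27.
A4 applies: 27 + 2 = 29.
A5 applies (level before this adjustment is 29 ≥ 12, so +4): 29 + 4 = 33.
A6 applies: 33 − 4 = 29.
Level 29 exceeds the maximum of 18; capped at 18.
Final offense level: 18.
Criminal history: 10 prior points → Category II (2-11).
Level 18 falls in the 18 band.
Grid: Level 18 × Category II = 1620-1920 days.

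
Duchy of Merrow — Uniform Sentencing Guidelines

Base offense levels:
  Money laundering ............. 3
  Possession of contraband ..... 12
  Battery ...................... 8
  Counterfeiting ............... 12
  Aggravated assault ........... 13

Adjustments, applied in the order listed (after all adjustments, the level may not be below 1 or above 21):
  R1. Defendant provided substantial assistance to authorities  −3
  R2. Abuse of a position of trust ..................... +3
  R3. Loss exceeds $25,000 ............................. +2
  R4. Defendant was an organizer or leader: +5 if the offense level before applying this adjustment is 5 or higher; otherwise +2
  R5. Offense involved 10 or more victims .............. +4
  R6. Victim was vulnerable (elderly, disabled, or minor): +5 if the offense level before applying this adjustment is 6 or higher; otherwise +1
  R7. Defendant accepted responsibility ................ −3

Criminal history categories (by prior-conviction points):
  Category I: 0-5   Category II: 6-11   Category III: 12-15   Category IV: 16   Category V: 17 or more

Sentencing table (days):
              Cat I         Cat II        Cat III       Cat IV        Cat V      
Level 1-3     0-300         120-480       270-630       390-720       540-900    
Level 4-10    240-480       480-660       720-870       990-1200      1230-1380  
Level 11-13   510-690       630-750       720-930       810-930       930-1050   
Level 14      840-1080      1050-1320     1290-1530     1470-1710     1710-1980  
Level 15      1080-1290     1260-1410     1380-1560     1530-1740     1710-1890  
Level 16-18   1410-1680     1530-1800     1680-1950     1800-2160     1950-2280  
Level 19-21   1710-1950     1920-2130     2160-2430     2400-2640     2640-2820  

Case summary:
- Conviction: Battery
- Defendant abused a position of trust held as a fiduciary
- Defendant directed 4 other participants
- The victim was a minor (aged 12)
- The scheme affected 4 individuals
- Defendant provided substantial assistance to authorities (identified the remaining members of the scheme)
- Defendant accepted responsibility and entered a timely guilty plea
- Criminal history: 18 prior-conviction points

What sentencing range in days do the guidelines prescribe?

Base offense level for battery: 8.
R1 applies: 8 − 3 = 5.
R2 applies: 5 + 3 = 8.
R4 applies (level before this adjustment is 8 ≥ 5, so +5): 8 + 5 = 13.
R5 does not apply.
R6 applies (level before this adjustment is 13 ≥ 6, so +5): 13 + 5 = 18.
R7 applies: 18 − 3 = 15.
Final offense level: 15.
Criminal history: 18 prior points → Category V (17+).
Level 15 falls in the 15 band.
Grid: Level 15 × Category V = 1710-1890 days.

1710-1890 days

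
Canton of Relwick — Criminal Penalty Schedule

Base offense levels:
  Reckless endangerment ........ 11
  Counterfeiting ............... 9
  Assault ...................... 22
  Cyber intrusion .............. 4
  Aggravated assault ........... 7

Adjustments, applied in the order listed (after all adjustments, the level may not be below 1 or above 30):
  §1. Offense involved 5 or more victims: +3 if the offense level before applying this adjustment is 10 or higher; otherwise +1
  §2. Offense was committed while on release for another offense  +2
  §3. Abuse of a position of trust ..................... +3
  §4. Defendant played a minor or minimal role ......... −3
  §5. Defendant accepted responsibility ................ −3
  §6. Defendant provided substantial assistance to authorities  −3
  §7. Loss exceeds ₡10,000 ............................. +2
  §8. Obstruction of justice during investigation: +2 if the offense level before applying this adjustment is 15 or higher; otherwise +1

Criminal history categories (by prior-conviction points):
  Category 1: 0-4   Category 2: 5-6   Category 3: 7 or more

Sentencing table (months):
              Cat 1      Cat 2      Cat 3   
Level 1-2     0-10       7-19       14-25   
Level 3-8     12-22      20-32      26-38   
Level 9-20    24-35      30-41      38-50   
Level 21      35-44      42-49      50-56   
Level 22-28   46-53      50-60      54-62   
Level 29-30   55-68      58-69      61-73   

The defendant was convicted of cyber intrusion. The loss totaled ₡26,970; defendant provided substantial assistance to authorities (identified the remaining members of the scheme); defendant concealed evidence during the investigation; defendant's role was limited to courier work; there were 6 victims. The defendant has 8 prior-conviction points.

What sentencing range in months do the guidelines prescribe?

14-25 months

Base offense level for cyber intrusion: 4.
§1 applies (level before this adjustment is 4 < 10, so +1): 4 + 1 = 5.
§2 does not apply.
§3 does not apply.
§4 applies: 5 − 3 = 2.
§6 applies: 2 − 3 = -1.
§7 applies: -1 + 2 = 1.
§8 applies (level before this adjustment is 1 < 15, so +1): 1 + 1 = 2.
Final offense level: 2.
Criminal history: 8 prior points → Category 3 (7+).
Level 2 falls in the 1-2 band.
Grid: Level 1-2 × Category 3 = 14-25 months.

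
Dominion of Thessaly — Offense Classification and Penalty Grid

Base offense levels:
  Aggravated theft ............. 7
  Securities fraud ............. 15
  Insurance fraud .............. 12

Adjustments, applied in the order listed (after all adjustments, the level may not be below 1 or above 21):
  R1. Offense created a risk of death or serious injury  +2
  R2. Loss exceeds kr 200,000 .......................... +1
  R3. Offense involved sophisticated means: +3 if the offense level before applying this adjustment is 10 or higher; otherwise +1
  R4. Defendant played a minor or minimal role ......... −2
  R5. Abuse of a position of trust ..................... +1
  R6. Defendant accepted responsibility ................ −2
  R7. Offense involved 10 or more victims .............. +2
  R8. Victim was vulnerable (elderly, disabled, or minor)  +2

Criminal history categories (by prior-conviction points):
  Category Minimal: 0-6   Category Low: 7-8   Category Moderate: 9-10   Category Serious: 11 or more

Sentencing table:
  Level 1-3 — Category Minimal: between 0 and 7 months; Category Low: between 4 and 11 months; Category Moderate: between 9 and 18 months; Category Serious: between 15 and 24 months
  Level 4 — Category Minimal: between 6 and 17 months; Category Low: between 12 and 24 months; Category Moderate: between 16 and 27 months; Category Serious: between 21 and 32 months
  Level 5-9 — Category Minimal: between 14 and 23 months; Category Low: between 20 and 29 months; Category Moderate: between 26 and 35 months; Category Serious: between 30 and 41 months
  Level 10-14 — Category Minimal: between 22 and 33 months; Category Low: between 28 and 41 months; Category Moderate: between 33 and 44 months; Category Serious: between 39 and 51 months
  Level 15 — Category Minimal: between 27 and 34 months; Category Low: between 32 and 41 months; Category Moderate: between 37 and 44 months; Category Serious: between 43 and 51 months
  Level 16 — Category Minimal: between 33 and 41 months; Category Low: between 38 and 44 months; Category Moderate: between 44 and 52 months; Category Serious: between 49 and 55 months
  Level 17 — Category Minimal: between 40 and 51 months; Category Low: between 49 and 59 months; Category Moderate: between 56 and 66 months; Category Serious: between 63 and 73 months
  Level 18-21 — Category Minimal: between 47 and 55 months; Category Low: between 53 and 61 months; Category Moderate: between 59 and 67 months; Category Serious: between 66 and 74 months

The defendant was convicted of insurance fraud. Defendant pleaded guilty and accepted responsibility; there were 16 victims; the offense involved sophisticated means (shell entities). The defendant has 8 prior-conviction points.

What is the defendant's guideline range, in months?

32-41 months

Base offense level for insurance fraud: 12.
R3 applies (level before this adjustment is 12 ≥ 10, so +3): 12 + 3 = 15.
R4 does not apply.
R6 applies: 15 − 2 = 13.
R7 applies: 13 + 2 = 15.
R8 does not apply.
Final offense level: 15.
Criminal history: 8 prior points → Category Low (7-8).
Level 15 falls in the 15 band.
Grid: Level 15 × Category Low = 32-41 months.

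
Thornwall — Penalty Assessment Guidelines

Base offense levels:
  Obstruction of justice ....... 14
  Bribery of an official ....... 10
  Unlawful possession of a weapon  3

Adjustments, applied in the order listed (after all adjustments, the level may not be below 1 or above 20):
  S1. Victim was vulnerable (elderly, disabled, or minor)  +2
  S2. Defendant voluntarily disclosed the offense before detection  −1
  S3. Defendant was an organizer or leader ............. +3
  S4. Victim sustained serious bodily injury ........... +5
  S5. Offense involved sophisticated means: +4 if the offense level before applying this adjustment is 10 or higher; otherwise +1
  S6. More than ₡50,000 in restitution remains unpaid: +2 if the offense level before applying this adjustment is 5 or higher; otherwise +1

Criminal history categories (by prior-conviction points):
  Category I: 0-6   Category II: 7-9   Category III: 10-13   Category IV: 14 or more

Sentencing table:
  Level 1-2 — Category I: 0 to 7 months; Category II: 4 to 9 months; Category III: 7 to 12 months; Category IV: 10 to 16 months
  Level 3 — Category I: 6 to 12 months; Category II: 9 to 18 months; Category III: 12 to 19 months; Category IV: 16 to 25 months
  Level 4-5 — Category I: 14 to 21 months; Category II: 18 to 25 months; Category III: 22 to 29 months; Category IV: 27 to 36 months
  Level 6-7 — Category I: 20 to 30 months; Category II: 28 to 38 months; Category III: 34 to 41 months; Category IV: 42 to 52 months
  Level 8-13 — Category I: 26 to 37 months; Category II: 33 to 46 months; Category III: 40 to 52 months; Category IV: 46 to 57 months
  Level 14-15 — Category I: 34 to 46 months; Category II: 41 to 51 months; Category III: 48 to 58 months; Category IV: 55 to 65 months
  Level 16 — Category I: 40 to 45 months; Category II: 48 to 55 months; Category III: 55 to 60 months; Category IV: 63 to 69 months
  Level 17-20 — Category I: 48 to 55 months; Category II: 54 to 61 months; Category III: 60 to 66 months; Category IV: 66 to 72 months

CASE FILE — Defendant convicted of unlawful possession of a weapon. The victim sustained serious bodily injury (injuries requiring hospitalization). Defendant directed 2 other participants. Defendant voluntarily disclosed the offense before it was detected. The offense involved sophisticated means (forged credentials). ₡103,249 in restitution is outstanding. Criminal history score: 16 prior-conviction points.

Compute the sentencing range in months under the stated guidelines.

Base offense level for unlawful possession of a weapon: 3.
S2 applies: 3 − 1 = 2.
S3 applies: 2 + 3 = 5.
S4 applies: 5 + 5 = 10.
S5 applies (level before this adjustment is 10 ≥ 10, so +4): 10 + 4 = 14.
S6 applies (level before this adjustment is 14 ≥ 5, so +2): 14 + 2 = 16.
Final offense level: 16.
Criminal history: 16 prior points → Category IV (14+).
Level 16 falls in the 16 band.
Grid: Level 16 × Category IV = 63-69 months.

63-69 months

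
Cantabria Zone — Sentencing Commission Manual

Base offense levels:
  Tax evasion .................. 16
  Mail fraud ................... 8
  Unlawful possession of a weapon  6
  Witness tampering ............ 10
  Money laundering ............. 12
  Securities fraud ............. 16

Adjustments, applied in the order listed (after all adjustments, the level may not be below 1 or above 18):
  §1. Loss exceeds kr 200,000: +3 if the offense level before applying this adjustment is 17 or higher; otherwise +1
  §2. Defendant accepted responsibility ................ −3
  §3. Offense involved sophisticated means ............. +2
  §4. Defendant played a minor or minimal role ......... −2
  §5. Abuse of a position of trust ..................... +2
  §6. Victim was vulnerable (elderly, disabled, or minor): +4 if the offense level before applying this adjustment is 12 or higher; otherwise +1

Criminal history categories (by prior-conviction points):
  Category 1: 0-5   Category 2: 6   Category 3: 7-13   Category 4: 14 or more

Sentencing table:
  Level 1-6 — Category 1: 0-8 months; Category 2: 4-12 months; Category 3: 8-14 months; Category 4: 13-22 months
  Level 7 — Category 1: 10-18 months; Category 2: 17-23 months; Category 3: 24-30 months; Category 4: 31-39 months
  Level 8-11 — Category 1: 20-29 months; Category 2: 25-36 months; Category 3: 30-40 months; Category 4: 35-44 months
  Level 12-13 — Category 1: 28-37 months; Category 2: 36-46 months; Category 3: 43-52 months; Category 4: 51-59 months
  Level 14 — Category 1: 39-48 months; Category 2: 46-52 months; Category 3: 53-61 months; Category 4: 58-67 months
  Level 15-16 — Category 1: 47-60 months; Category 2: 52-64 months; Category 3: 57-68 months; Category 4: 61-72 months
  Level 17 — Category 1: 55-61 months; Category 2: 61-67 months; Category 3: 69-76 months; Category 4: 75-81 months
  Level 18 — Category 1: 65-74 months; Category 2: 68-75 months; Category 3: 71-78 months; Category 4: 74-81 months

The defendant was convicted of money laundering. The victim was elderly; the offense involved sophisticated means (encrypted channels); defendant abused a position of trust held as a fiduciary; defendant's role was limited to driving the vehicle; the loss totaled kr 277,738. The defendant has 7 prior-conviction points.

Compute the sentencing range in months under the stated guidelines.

71-78 months

Base offense level for money laundering: 12.
§1 applies (level before this adjustment is 12 < 17, so +1): 12 + 1 = 13.
§2 does not apply.
§3 applies: 13 + 2 = 15.
§4 applies: 15 − 2 = 13.
§5 applies: 13 + 2 = 15.
§6 applies (level before this adjustment is 15 ≥ 12, so +4): 15 + 4 = 19.
Level 19 exceeds the maximum of 18; capped at 18.
Final offense level: 18.
Criminal history: 7 prior points → Category 3 (7-13).
Level 18 falls in the 18 band.
Grid: Level 18 × Category 3 = 71-78 months.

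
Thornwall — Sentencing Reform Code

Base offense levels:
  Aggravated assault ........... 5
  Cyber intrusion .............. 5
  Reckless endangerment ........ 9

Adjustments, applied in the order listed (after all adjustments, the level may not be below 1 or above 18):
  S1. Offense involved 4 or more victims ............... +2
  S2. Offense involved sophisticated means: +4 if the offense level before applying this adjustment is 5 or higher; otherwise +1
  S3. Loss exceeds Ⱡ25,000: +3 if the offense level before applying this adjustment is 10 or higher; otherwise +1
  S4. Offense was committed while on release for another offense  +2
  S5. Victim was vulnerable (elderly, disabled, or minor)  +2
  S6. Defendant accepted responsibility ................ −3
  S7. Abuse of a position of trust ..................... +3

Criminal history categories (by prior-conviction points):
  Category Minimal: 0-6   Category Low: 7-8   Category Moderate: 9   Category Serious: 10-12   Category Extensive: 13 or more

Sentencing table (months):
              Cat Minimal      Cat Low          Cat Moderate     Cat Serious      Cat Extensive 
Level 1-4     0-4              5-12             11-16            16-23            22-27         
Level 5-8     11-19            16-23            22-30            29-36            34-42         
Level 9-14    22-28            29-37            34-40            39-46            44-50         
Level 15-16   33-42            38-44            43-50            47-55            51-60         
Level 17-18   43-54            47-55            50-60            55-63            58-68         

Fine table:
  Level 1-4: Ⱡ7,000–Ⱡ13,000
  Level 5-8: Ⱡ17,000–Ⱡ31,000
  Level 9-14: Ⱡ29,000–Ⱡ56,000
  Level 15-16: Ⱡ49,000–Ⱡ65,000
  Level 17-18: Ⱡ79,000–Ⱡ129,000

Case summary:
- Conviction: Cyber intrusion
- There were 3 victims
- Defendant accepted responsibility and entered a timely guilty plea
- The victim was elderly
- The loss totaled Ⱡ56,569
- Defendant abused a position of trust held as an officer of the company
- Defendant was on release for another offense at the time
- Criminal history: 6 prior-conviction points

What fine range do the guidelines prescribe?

Base offense level for cyber intrusion: 5.
S3 applies (level before this adjustment is 5 < 10, so +1): 5 + 1 = 6.
S4 applies: 6 + 2 = 8.
S5 applies: 8 + 2 = 10.
S6 applies: 10 − 3 = 7.
S7 applies: 7 + 3 = 10.
Final offense level: 10.
Level 10 falls in the 9-14 band.
Fine table: Level 9-14 → Ⱡ29,000–Ⱡ56,000.

Ⱡ29,000–Ⱡ56,000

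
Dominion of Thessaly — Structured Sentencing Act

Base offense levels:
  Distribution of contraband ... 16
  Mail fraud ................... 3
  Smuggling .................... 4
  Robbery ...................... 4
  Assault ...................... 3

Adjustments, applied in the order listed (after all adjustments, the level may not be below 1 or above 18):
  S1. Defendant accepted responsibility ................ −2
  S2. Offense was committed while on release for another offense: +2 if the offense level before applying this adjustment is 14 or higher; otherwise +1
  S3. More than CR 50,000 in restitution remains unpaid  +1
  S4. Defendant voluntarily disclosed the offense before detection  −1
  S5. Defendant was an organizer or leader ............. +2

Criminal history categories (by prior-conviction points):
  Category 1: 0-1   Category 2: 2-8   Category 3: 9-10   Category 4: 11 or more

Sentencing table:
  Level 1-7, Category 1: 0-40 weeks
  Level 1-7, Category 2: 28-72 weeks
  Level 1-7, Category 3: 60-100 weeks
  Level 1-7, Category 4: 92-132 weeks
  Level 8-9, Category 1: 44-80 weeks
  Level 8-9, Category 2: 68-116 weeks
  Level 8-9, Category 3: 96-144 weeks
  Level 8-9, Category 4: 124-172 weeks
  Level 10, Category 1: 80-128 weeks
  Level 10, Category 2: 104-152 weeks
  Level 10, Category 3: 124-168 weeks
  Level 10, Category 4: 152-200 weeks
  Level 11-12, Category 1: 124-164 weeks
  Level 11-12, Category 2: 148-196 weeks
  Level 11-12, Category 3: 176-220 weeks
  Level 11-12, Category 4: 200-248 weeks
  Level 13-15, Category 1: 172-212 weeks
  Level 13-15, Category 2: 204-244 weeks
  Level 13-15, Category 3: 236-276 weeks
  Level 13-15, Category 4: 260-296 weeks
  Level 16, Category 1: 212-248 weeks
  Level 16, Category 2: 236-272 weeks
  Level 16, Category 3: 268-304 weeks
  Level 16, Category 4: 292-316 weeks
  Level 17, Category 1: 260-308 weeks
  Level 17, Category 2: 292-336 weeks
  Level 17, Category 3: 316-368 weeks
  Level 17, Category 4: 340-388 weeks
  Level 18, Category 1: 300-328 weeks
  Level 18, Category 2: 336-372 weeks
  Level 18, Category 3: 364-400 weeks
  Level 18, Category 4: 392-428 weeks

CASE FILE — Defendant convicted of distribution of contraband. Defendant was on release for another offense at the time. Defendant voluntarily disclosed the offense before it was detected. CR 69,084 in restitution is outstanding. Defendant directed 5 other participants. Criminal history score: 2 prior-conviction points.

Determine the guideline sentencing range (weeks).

Base offense level for distribution of contraband: 16.
S1 does not apply.
S2 applies (level before this adjustment is 16 ≥ 14, so +2): 16 + 2 = 18.
S3 applies: 18 + 1 = 19.
S4 applies: 19 − 1 = 18.
S5 applies: 18 + 2 = 20.
Level 20 exceeds the maximum of 18; capped at 18.
Final offense level: 18.
Criminal history: 2 prior points → Category 2 (2-8).
Level 18 falls in the 18 band.
Grid: Level 18 × Category 2 = 336-372 weeks.

336-372 weeks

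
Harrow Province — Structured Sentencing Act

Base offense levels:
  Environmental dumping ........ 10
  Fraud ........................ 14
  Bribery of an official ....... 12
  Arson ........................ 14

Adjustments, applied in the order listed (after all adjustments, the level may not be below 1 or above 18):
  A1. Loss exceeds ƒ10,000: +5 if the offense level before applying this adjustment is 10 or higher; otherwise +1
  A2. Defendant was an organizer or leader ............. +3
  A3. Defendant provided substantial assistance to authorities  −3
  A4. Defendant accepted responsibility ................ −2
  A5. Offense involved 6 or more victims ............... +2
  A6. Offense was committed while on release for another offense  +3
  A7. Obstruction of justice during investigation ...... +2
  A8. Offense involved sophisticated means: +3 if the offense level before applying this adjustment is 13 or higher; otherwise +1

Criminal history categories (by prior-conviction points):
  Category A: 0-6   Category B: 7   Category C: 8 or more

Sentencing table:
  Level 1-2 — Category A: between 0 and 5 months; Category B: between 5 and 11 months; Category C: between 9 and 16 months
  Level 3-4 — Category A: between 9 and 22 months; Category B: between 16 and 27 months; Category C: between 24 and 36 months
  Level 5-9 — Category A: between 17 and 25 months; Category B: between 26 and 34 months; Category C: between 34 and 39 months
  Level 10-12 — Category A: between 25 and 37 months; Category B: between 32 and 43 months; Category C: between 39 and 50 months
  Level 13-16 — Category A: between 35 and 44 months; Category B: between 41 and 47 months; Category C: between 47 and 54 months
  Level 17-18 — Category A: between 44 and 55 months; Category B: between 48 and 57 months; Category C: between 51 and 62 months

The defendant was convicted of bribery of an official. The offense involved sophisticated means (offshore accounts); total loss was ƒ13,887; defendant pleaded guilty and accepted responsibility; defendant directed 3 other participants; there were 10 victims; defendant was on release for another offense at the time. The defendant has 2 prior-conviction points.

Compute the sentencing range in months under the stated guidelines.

44-55 months

Base offense level for bribery of an official: 12.
A1 applies (level before this adjustment is 12 ≥ 10, so +5): 12 + 5 = 17.
A2 applies: 17 + 3 = 20.
A4 applies: 20 − 2 = 18.
A5 applies: 18 + 2 = 20.
A6 applies: 20 + 3 = 23.
A8 applies (level before this adjustment is 23 ≥ 13, so +3): 23 + 3 = 26.
Level 26 exceeds the maximum of 18; capped at 18.
Final offense level: 18.
Criminal history: 2 prior points → Category A (0-6).
Level 18 falls in the 17-18 band.
Grid: Level 17-18 × Category A = 44-55 months.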